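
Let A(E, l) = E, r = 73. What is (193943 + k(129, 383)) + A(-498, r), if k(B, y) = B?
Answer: 193574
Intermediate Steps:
(193943 + k(129, 383)) + A(-498, r) = (193943 + 129) - 498 = 194072 - 498 = 193574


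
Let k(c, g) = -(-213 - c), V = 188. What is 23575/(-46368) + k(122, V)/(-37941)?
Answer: -13188295/25496352 ≈ -0.51726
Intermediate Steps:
k(c, g) = 213 + c
23575/(-46368) + k(122, V)/(-37941) = 23575/(-46368) + (213 + 122)/(-37941) = 23575*(-1/46368) + 335*(-1/37941) = -1025/2016 - 335/37941 = -13188295/25496352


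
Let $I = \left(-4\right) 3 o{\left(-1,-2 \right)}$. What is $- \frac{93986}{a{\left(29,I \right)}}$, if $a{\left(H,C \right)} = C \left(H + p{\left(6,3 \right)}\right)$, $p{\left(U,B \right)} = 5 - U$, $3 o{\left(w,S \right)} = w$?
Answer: $- \frac{46993}{56} \approx -839.16$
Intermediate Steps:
$o{\left(w,S \right)} = \frac{w}{3}$
$I = 4$ ($I = \left(-4\right) 3 \cdot \frac{1}{3} \left(-1\right) = \left(-12\right) \left(- \frac{1}{3}\right) = 4$)
$a{\left(H,C \right)} = C \left(-1 + H\right)$ ($a{\left(H,C \right)} = C \left(H + \left(5 - 6\right)\right) = C \left(H - 1\right) = C \left(-1 + H\right)$)
$- \frac{93986}{a{\left(29,I \right)}} = - \frac{93986}{4 \left(-1 + 29\right)} = - \frac{93986}{4 \cdot 28} = - \frac{93986}{112} = \left(-93986\right) \frac{1}{112} = - \frac{46993}{56}$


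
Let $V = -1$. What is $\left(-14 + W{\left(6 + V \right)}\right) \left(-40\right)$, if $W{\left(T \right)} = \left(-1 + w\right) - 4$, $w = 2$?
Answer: $680$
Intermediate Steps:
$W{\left(T \right)} = -3$ ($W{\left(T \right)} = \left(-1 + 2\right) - 4 = 1 - 4 = -3$)
$\left(-14 + W{\left(6 + V \right)}\right) \left(-40\right) = \left(-14 - 3\right) \left(-40\right) = \left(-17\right) \left(-40\right) = 680$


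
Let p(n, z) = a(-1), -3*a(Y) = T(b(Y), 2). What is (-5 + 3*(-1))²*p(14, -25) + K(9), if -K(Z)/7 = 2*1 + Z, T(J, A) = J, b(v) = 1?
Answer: -295/3 ≈ -98.333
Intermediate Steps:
a(Y) = -⅓ (a(Y) = -⅓*1 = -⅓)
p(n, z) = -⅓
K(Z) = -14 - 7*Z (K(Z) = -7*(2*1 + Z) = -7*(2 + Z) = -14 - 7*Z)
(-5 + 3*(-1))²*p(14, -25) + K(9) = (-5 + 3*(-1))²*(-⅓) + (-14 - 7*9) = (-5 - 3)²*(-⅓) + (-14 - 63) = (-8)²*(-⅓) - 77 = 64*(-⅓) - 77 = -64/3 - 77 = -295/3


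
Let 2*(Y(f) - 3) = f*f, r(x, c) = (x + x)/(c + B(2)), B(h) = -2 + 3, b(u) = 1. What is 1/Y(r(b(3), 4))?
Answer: 25/77 ≈ 0.32468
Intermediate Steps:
B(h) = 1
r(x, c) = 2*x/(1 + c) (r(x, c) = (x + x)/(c + 1) = (2*x)/(1 + c) = 2*x/(1 + c))
Y(f) = 3 + f²/2 (Y(f) = 3 + (f*f)/2 = 3 + f²/2)
1/Y(r(b(3), 4)) = 1/(3 + (2*1/(1 + 4))²/2) = 1/(3 + (2*1/5)²/2) = 1/(3 + (2*1*(⅕))²/2) = 1/(3 + (⅖)²/2) = 1/(3 + (½)*(4/25)) = 1/(3 + 2/25) = 1/(77/25) = 25/77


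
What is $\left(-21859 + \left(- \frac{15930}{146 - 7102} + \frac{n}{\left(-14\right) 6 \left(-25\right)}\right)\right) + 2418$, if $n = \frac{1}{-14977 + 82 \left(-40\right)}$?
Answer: $- \frac{1296032017436789}{66672738300} \approx -19439.0$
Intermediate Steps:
$n = - \frac{1}{18257}$ ($n = \frac{1}{-14977 - 3280} = \frac{1}{-18257} = - \frac{1}{18257} \approx -5.4774 \cdot 10^{-5}$)
$\left(-21859 + \left(- \frac{15930}{146 - 7102} + \frac{n}{\left(-14\right) 6 \left(-25\right)}\right)\right) + 2418 = \left(-21859 - \left(\frac{1}{38339700} + \frac{15930}{146 - 7102}\right)\right) + 2418 = \left(-21859 - \left(- \frac{7965}{3478} + \frac{1}{38339700}\right)\right) + 2418 = \left(-21859 - - \frac{152687853511}{66672738300}\right) + 2418 = \left(-21859 + \left(\frac{7965}{3478} - \frac{1}{38339700}\right)\right) + 2418 = \left(-21859 + \frac{152687853511}{66672738300}\right) + 2418 = - \frac{1457246698646189}{66672738300} + 2418 = - \frac{1296032017436789}{66672738300}$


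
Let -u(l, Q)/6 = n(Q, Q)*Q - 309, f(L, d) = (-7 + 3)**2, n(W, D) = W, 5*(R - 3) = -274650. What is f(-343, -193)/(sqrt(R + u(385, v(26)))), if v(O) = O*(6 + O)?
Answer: -16*I*sqrt(4206417)/4206417 ≈ -0.0078012*I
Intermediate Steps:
R = -54927 (R = 3 + (1/5)*(-274650) = 3 - 54930 = -54927)
f(L, d) = 16 (f(L, d) = (-4)**2 = 16)
u(l, Q) = 1854 - 6*Q**2 (u(l, Q) = -6*(Q*Q - 309) = -6*(Q**2 - 309) = -6*(-309 + Q**2) = 1854 - 6*Q**2)
f(-343, -193)/(sqrt(R + u(385, v(26)))) = 16/(sqrt(-54927 + (1854 - 6*676*(6 + 26)**2))) = 16/(sqrt(-54927 + (1854 - 6*(26*32)**2))) = 16/(sqrt(-54927 + (1854 - 6*832**2))) = 16/(sqrt(-54927 + (1854 - 6*692224))) = 16/(sqrt(-54927 + (1854 - 4153344))) = 16/(sqrt(-54927 - 4151490)) = 16/(sqrt(-4206417)) = 16/((I*sqrt(4206417))) = 16*(-I*sqrt(4206417)/4206417) = -16*I*sqrt(4206417)/4206417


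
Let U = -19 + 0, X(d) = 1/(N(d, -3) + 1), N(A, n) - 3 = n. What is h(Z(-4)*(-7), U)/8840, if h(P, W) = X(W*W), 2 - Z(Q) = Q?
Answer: 1/8840 ≈ 0.00011312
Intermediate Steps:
Z(Q) = 2 - Q
N(A, n) = 3 + n
X(d) = 1 (X(d) = 1/((3 - 3) + 1) = 1/(0 + 1) = 1/1 = 1)
U = -19
h(P, W) = 1
h(Z(-4)*(-7), U)/8840 = 1/8840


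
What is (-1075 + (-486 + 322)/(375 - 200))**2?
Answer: 35452747521/30625 ≈ 1.1576e+6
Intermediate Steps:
(-1075 + (-486 + 322)/(375 - 200))**2 = (-1075 - 164/175)**2 = (-188289/175)**2 = 35452747521/30625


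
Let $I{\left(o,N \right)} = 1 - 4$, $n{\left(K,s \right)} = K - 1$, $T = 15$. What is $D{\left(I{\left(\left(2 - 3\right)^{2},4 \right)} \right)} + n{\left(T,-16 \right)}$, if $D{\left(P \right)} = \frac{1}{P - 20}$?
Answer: $\frac{321}{23} \approx 13.957$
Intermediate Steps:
$n{\left(K,s \right)} = -1 + K$
$I{\left(o,N \right)} = -3$ ($I{\left(o,N \right)} = 1 - 4 = -3$)
$D{\left(P \right)} = \frac{1}{-20 + P}$
$D{\left(I{\left(\left(2 - 3\right)^{2},4 \right)} \right)} + n{\left(T,-16 \right)} = \frac{1}{-20 - 3} + \left(-1 + 15\right) = \frac{1}{-23} + 14 = - \frac{1}{23} + 14 = \frac{321}{23}$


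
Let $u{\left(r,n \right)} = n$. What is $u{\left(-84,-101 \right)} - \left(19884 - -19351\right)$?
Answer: $-39336$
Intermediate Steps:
$u{\left(-84,-101 \right)} - \left(19884 - -19351\right) = -101 - \left(19884 - -19351\right) = -101 - \left(19884 + 19351\right) = -101 - 39235 = -39336$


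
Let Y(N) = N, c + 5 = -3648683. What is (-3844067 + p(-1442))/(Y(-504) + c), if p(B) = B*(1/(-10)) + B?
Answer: 2403353/2280745 ≈ 1.0538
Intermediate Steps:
c = -3648688 (c = -5 - 3648683 = -3648688)
p(B) = 9*B/10 (p(B) = B*(1*(-⅒)) + B = B*(-⅒) + B = -B/10 + B = 9*B/10)
(-3844067 + p(-1442))/(Y(-504) + c) = (-3844067 + (9/10)*(-1442))/(-504 - 3648688) = (-3844067 - 6489/5)/(-3649192) = -19226824/5*(-1/3649192) = 2403353/2280745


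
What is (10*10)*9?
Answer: 900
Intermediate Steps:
(10*10)*9 = 100*9 = 900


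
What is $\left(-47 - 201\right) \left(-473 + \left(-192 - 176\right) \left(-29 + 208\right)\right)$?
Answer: $16453560$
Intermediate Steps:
$\left(-47 - 201\right) \left(-473 + \left(-192 - 176\right) \left(-29 + 208\right)\right) = - 248 \left(-473 - 65872\right) = \left(-248\right) \left(-66345\right) = 16453560$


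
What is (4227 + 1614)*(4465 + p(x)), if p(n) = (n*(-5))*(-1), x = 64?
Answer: 27949185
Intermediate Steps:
p(n) = 5*n (p(n) = -5*n*(-1) = 5*n)
(4227 + 1614)*(4465 + p(x)) = (4227 + 1614)*(4465 + 5*64) = 5841*(4465 + 320) = 5841*4785 = 27949185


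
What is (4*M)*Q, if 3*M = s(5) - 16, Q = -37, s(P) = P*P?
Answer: -444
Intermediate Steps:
s(P) = P²
M = 3 (M = (5² - 16)/3 = (25 - 16)/3 = (⅓)*9 = 3)
(4*M)*Q = (4*3)*(-37) = 12*(-37) = -444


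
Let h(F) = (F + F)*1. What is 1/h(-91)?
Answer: -1/182 ≈ -0.0054945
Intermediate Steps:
h(F) = 2*F (h(F) = (2*F)*1 = 2*F)
1/h(-91) = 1/(2*(-91)) = 1/(-182) = -1/182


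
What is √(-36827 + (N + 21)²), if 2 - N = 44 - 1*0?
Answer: I*√36386 ≈ 190.75*I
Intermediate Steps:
N = -42 (N = 2 - (44 - 1*0) = 2 - (44 + 0) = 2 - 1*44 = 2 - 44 = -42)
√(-36827 + (N + 21)²) = √(-36827 + (-42 + 21)²) = √(-36827 + (-21)²) = √(-36827 + 441) = √(-36386) = I*√36386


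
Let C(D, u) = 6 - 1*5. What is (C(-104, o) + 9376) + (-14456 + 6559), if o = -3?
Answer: 1480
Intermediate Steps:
C(D, u) = 1 (C(D, u) = 6 - 5 = 1)
(C(-104, o) + 9376) + (-14456 + 6559) = (1 + 9376) + (-14456 + 6559) = 9377 - 7897 = 1480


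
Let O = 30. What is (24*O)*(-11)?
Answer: -7920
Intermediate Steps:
(24*O)*(-11) = (24*30)*(-11) = 720*(-11) = -7920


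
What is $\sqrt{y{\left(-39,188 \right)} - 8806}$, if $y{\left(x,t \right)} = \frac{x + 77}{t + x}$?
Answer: $\frac{6 i \sqrt{5430454}}{149} \approx 93.839 i$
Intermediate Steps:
$y{\left(x,t \right)} = \frac{77 + x}{t + x}$
$\sqrt{y{\left(-39,188 \right)} - 8806} = \sqrt{\frac{77 - 39}{188 - 39} - 8806} = \sqrt{\frac{1}{149} \cdot 38 - 8806} = \sqrt{\frac{38}{149} - 8806} = \sqrt{- \frac{1312056}{149}} = \frac{6 i \sqrt{5430454}}{149}$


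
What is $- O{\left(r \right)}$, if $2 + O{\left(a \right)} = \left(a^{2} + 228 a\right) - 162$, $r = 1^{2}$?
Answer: $-65$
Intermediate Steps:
$r = 1$
$O{\left(a \right)} = -164 + a^{2} + 228 a$ ($O{\left(a \right)} = -2 - \left(162 - a^{2} - 228 a\right) = -2 + \left(-162 + a^{2} + 228 a\right) = -164 + a^{2} + 228 a$)
$- O{\left(r \right)} = - (-164 + 1^{2} + 228 \cdot 1) = - (-164 + 1 + 228) = \left(-1\right) 65 = -65$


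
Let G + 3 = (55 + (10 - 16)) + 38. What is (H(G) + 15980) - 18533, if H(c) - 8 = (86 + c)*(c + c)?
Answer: 26015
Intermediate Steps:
G = 84 (G = -3 + ((55 + (10 - 16)) + 38) = -3 + ((55 - 6) + 38) = -3 + (49 + 38) = -3 + 87 = 84)
H(c) = 8 + 2*c*(86 + c) (H(c) = 8 + (86 + c)*(c + c) = 8 + (86 + c)*(2*c) = 8 + 2*c*(86 + c))
(H(G) + 15980) - 18533 = ((8 + 2*84² + 172*84) + 15980) - 18533 = ((8 + 2*7056 + 14448) + 15980) - 18533 = ((8 + 14112 + 14448) + 15980) - 18533 = (28568 + 15980) - 18533 = 44548 - 18533 = 26015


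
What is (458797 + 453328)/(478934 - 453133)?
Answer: 912125/25801 ≈ 35.352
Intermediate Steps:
(458797 + 453328)/(478934 - 453133) = 912125/25801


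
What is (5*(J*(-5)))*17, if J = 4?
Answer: -1700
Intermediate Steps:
(5*(J*(-5)))*17 = (5*(4*(-5)))*17 = (5*(-20))*17 = -100*17 = -1700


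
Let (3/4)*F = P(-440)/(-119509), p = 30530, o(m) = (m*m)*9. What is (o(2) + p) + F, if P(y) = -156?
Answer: 280993254/9193 ≈ 30566.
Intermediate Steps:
o(m) = 9*m² (o(m) = m²*9 = 9*m²)
F = 16/9193 (F = 4*(-156/(-119509))/3 = 4*(-156*(-1/119509))/3 = (4/3)*(12/9193) = 16/9193 ≈ 0.0017405)
(o(2) + p) + F = (9*2² + 30530) + 16/9193 = (9*4 + 30530) + 16/9193 = (36 + 30530) + 16/9193 = 30566 + 16/9193 = 280993254/9193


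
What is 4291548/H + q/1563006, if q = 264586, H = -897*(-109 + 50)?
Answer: 1120286326361/13786494423 ≈ 81.260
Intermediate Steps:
H = 52923 (H = -897*(-59) = 52923)
4291548/H + q/1563006 = 4291548/52923 + 264586/1563006 = 4291548*(1/52923) + 264586*(1/1563006) = 1430516/17641 + 132293/781503 = 1120286326361/13786494423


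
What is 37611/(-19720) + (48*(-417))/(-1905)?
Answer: 21537771/2504440 ≈ 8.5998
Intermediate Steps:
37611/(-19720) + (48*(-417))/(-1905) = 37611*(-1/19720) - 20016*(-1/1905) = -37611/19720 + 6672/635 = 21537771/2504440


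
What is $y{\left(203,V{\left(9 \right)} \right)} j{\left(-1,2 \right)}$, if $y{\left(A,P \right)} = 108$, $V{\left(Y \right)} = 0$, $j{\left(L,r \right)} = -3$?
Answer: $-324$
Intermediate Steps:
$y{\left(203,V{\left(9 \right)} \right)} j{\left(-1,2 \right)} = 108 \left(-3\right) = -324$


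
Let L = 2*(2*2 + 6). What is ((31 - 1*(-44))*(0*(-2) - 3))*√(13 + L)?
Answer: -225*√33 ≈ -1292.5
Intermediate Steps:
L = 20 (L = 2*(4 + 6) = 2*10 = 20)
((31 - 1*(-44))*(0*(-2) - 3))*√(13 + L) = ((31 - 1*(-44))*(0*(-2) - 3))*√(13 + 20) = ((31 + 44)*(0 - 3))*√33 = (75*(-3))*√33 = -225*√33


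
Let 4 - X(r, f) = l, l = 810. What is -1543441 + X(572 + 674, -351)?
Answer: -1544247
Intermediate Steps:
X(r, f) = -806 (X(r, f) = 4 - 1*810 = 4 - 810 = -806)
-1543441 + X(572 + 674, -351) = -1543441 - 806 = -1544247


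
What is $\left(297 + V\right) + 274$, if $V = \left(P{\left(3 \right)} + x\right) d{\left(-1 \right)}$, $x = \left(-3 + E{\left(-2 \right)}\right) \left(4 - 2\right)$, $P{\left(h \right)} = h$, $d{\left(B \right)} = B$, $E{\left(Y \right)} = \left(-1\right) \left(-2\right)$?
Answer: $570$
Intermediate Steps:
$E{\left(Y \right)} = 2$
$x = -2$ ($x = \left(-3 + 2\right) \left(4 - 2\right) = \left(-1\right) 2 = -2$)
$V = -1$ ($V = \left(3 - 2\right) \left(-1\right) = 1 \left(-1\right) = -1$)
$\left(297 + V\right) + 274 = \left(297 - 1\right) + 274 = 296 + 274 = 570$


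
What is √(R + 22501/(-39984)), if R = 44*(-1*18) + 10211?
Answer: √19205926545/1428 ≈ 97.049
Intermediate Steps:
R = 9419 (R = 44*(-18) + 10211 = -792 + 10211 = 9419)
√(R + 22501/(-39984)) = √(9419 + 22501/(-39984)) = √(9419 + 22501*(-1/39984)) = √(9419 - 22501/39984) = √(376586795/39984) = √19205926545/1428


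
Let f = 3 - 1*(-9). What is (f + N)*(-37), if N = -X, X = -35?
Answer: -1739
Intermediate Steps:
f = 12 (f = 3 + 9 = 12)
N = 35 (N = -1*(-35) = 35)
(f + N)*(-37) = (12 + 35)*(-37) = 47*(-37) = -1739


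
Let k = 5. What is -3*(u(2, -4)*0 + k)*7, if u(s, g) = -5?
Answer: -105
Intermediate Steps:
-3*(u(2, -4)*0 + k)*7 = -3*(-5*0 + 5)*7 = -3*(0 + 5)*7 = -3*5*7 = -15*7 = -105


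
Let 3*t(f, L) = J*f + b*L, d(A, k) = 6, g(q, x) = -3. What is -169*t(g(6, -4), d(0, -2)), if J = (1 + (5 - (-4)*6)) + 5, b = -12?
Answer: 9971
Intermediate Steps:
J = 35 (J = (1 + (5 - 4*(-6))) + 5 = (1 + (5 + 24)) + 5 = (1 + 29) + 5 = 30 + 5 = 35)
t(f, L) = -4*L + 35*f/3 (t(f, L) = (35*f - 12*L)/3 = (-12*L + 35*f)/3 = -4*L + 35*f/3)
-169*t(g(6, -4), d(0, -2)) = -169*(-4*6 + (35/3)*(-3)) = -169*(-24 - 35) = -169*(-59) = 9971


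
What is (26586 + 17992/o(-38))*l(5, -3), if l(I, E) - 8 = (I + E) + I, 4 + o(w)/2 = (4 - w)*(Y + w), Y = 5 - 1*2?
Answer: 293840760/737 ≈ 3.9870e+5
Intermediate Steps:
Y = 3 (Y = 5 - 2 = 3)
o(w) = -8 + 2*(3 + w)*(4 - w) (o(w) = -8 + 2*((4 - w)*(3 + w)) = -8 + 2*((3 + w)*(4 - w)) = -8 + 2*(3 + w)*(4 - w))
l(I, E) = 8 + E + 2*I (l(I, E) = 8 + ((I + E) + I) = 8 + ((E + I) + I) = 8 + (E + 2*I) = 8 + E + 2*I)
(26586 + 17992/o(-38))*l(5, -3) = (26586 + 17992/(16 - 2*(-38)**2 + 2*(-38)))*(8 - 3 + 2*5) = (26586 + 17992/(16 - 2*1444 - 76))*(8 - 3 + 10) = (26586 + 17992/(16 - 2888 - 76))*15 = (26586 + 17992/(-2948))*15 = (26586 + 17992*(-1/2948))*15 = (26586 - 4498/737)*15 = (19589384/737)*15 = 293840760/737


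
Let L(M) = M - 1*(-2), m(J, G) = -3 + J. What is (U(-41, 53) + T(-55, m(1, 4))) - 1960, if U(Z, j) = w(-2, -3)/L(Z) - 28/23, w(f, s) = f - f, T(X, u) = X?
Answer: -46373/23 ≈ -2016.2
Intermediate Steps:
L(M) = 2 + M (L(M) = M + 2 = 2 + M)
w(f, s) = 0
U(Z, j) = -28/23 (U(Z, j) = 0/(2 + Z) - 28/23 = 0 - 28*1/23 = 0 - 28/23 = -28/23)
(U(-41, 53) + T(-55, m(1, 4))) - 1960 = (-28/23 - 55) - 1960 = -1293/23 - 1960 = -46373/23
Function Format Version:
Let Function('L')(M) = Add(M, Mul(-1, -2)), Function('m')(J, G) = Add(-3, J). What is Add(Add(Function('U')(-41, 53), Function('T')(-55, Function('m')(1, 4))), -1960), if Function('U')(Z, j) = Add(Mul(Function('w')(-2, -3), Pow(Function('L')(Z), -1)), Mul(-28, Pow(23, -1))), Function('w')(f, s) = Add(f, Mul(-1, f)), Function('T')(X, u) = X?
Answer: Rational(-46373, 23) ≈ -2016.2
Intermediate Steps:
Function('L')(M) = Add(2, M) (Function('L')(M) = Add(M, 2) = Add(2, M))
Function('w')(f, s) = 0
Function('U')(Z, j) = Rational(-28, 23) (Function('U')(Z, j) = Add(Mul(0, Pow(Add(2, Z), -1)), Mul(-28, Pow(23, -1))) = Add(0, Mul(-28, Rational(1, 23))) = Add(0, Rational(-28, 23)) = Rational(-28, 23))
Add(Add(Function('U')(-41, 53), Function('T')(-55, Function('m')(1, 4))), -1960) = Add(Add(Rational(-28, 23), -55), -1960) = Add(Rational(-1293, 23), -1960) = Rational(-46373, 23)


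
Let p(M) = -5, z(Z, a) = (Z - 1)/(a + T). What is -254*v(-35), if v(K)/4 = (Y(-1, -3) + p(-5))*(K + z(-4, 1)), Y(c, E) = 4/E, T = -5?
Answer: -217170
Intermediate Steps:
z(Z, a) = (-1 + Z)/(-5 + a) (z(Z, a) = (Z - 1)/(a - 5) = (-1 + Z)/(-5 + a))
v(K) = -95/3 - 76*K/3 (v(K) = 4*((4/(-3) - 5)*(K + (-1 - 4)/(-5 + 1))) = 4*((4*(-1/3) - 5)*(K - 5/(-4))) = 4*((-4/3 - 5)*(K - 1/4*(-5))) = 4*(-19*(K + 5/4)/3) = 4*(-19*(5/4 + K)/3) = 4*(-95/12 - 19*K/3) = -95/3 - 76*K/3)
-254*v(-35) = -254*(-95/3 - 76/3*(-35)) = -254*(-95/3 + 2660/3) = -254*855 = -217170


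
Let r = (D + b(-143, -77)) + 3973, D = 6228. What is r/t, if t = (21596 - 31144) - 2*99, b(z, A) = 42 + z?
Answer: -5050/4873 ≈ -1.0363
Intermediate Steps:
t = -9746 (t = -9548 - 198 = -9746)
r = 10100 (r = (6228 + (42 - 143)) + 3973 = (6228 - 101) + 3973 = 6127 + 3973 = 10100)
r/t = 10100/(-9746) = 10100*(-1/9746) = -5050/4873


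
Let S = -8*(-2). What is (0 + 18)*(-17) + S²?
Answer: -50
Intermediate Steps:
S = 16
(0 + 18)*(-17) + S² = (0 + 18)*(-17) + 16² = 18*(-17) + 256 = -306 + 256 = -50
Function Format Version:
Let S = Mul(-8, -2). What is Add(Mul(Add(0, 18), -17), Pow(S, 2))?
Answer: -50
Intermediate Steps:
S = 16
Add(Mul(Add(0, 18), -17), Pow(S, 2)) = Add(Mul(Add(0, 18), -17), Pow(16, 2)) = Add(Mul(18, -17), 256) = Add(-306, 256) = -50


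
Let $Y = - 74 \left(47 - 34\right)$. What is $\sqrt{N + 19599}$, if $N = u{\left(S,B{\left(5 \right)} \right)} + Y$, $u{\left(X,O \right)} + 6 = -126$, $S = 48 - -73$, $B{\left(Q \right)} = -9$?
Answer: $\sqrt{18505} \approx 136.03$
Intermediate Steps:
$Y = -962$ ($Y = \left(-74\right) 13 = -962$)
$S = 121$ ($S = 48 + 73 = 121$)
$u{\left(X,O \right)} = -132$ ($u{\left(X,O \right)} = -6 - 126 = -132$)
$N = -1094$ ($N = -132 - 962 = -1094$)
$\sqrt{N + 19599} = \sqrt{-1094 + 19599} = \sqrt{18505}$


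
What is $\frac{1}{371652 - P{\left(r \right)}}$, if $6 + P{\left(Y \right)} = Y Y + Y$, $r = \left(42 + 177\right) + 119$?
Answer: $\frac{1}{257076} \approx 3.8899 \cdot 10^{-6}$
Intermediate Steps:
$r = 338$ ($r = 219 + 119 = 338$)
$P{\left(Y \right)} = -6 + Y + Y^{2}$ ($P{\left(Y \right)} = -6 + \left(Y Y + Y\right) = -6 + \left(Y^{2} + Y\right) = -6 + \left(Y + Y^{2}\right) = -6 + Y + Y^{2}$)
$\frac{1}{371652 - P{\left(r \right)}} = \frac{1}{371652 - \left(-6 + 338 + 338^{2}\right)} = \frac{1}{371652 - \left(-6 + 338 + 114244\right)} = \frac{1}{371652 - 114576} = \frac{1}{257076}$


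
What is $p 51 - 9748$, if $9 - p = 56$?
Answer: $-12145$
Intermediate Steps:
$p = -47$ ($p = 9 - 56 = -47$)
$p 51 - 9748 = \left(-47\right) 51 - 9748 = -2397 - 9748 = -12145$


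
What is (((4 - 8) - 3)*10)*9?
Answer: -630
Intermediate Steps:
(((4 - 8) - 3)*10)*9 = ((-4 - 3)*10)*9 = -7*10*9 = -70*9 = -630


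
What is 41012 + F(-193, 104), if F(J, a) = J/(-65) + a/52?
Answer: 2666103/65 ≈ 41017.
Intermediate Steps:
F(J, a) = -J/65 + a/52 (F(J, a) = J*(-1/65) + a*(1/52) = -J/65 + a/52)
41012 + F(-193, 104) = 41012 + (-1/65*(-193) + (1/52)*104) = 41012 + (193/65 + 2) = 41012 + 323/65 = 2666103/65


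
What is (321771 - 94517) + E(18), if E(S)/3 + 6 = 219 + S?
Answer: 227947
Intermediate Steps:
E(S) = 639 + 3*S (E(S) = -18 + 3*(219 + S) = -18 + (657 + 3*S) = 639 + 3*S)
(321771 - 94517) + E(18) = (321771 - 94517) + (639 + 3*18) = 227254 + (639 + 54) = 227254 + 693 = 227947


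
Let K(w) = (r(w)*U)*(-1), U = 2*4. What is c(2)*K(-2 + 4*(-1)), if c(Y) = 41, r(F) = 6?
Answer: -1968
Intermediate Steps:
U = 8
K(w) = -48 (K(w) = (6*8)*(-1) = 48*(-1) = -48)
c(2)*K(-2 + 4*(-1)) = 41*(-48) = -1968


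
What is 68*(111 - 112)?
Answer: -68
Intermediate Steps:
68*(111 - 112) = 68*(-1) = -68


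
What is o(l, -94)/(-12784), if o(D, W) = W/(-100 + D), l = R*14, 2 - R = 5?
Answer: -1/19312 ≈ -5.1781e-5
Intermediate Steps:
R = -3 (R = 2 - 1*5 = 2 - 5 = -3)
l = -42 (l = -3*14 = -42)
o(l, -94)/(-12784) = -94/(-100 - 42)/(-12784) = -94/(-142)*(-1/12784) = -94*(-1/142)*(-1/12784) = (47/71)*(-1/12784) = -1/19312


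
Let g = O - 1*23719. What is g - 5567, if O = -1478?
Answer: -30764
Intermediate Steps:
g = -25197 (g = -1478 - 1*23719 = -1478 - 23719 = -25197)
g - 5567 = -25197 - 5567 = -30764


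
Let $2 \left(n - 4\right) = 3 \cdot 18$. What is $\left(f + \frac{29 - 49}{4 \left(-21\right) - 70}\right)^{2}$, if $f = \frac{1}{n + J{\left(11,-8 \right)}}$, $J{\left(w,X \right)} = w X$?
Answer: $\frac{243049}{19263321} \approx 0.012617$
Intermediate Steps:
$J{\left(w,X \right)} = X w$
$n = 31$ ($n = 4 + \frac{3 \cdot 18}{2} = 4 + \frac{1}{2} \cdot 54 = 4 + 27 = 31$)
$f = - \frac{1}{57}$ ($f = \frac{1}{31 - 88} = \frac{1}{-57} = - \frac{1}{57} \approx -0.017544$)
$\left(f + \frac{29 - 49}{4 \left(-21\right) - 70}\right)^{2} = \left(- \frac{1}{57} + \frac{29 - 49}{4 \left(-21\right) - 70}\right)^{2} = \left(- \frac{1}{57} + \frac{29 - 49}{-84 - 70}\right)^{2} = \left(- \frac{1}{57} + \frac{29 - 49}{-154}\right)^{2} = \left(- \frac{1}{57} - - \frac{10}{77}\right)^{2} = \left(- \frac{1}{57} + \frac{10}{77}\right)^{2} = \left(\frac{493}{4389}\right)^{2} = \frac{243049}{19263321}$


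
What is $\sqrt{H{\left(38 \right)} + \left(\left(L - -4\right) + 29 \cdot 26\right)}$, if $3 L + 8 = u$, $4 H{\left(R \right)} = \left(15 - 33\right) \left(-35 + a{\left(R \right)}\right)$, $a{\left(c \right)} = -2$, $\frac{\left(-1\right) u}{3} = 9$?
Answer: $\frac{\sqrt{32862}}{6} \approx 30.213$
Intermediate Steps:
$u = -27$ ($u = \left(-3\right) 9 = -27$)
$H{\left(R \right)} = \frac{333}{2}$ ($H{\left(R \right)} = \frac{\left(15 - 33\right) \left(-35 - 2\right)}{4} = \frac{\left(-18\right) \left(-37\right)}{4} = \frac{1}{4} \cdot 666 = \frac{333}{2}$)
$L = - \frac{35}{3}$ ($L = - \frac{8}{3} + \frac{1}{3} \left(-27\right) = - \frac{8}{3} - 9 = - \frac{35}{3} \approx -11.667$)
$\sqrt{H{\left(38 \right)} + \left(\left(L - -4\right) + 29 \cdot 26\right)} = \sqrt{\frac{333}{2} + \left(\left(- \frac{35}{3} - -4\right) + 29 \cdot 26\right)} = \sqrt{\frac{333}{2} + \left(\left(- \frac{35}{3} + 4\right) + 754\right)} = \sqrt{\frac{333}{2} + \left(- \frac{23}{3} + 754\right)} = \sqrt{\frac{333}{2} + \frac{2239}{3}} = \sqrt{\frac{5477}{6}} = \frac{\sqrt{32862}}{6}$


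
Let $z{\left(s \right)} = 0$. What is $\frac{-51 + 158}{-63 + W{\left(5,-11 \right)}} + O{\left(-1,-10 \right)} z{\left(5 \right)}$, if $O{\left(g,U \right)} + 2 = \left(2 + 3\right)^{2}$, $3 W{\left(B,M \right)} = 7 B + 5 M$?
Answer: $- \frac{321}{209} \approx -1.5359$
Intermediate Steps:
$W{\left(B,M \right)} = \frac{5 M}{3} + \frac{7 B}{3}$ ($W{\left(B,M \right)} = \frac{7 B + 5 M}{3} = \frac{5 M + 7 B}{3} = \frac{5 M}{3} + \frac{7 B}{3}$)
$O{\left(g,U \right)} = 23$ ($O{\left(g,U \right)} = -2 + \left(2 + 3\right)^{2} = -2 + 5^{2} = -2 + 25 = 23$)
$\frac{-51 + 158}{-63 + W{\left(5,-11 \right)}} + O{\left(-1,-10 \right)} z{\left(5 \right)} = \frac{-51 + 158}{-63 + \left(\frac{5}{3} \left(-11\right) + \frac{7}{3} \cdot 5\right)} + 23 \cdot 0 = \frac{107}{-63 + \left(- \frac{55}{3} + \frac{35}{3}\right)} + 0 = \frac{107}{-63 - \frac{20}{3}} + 0 = \frac{107}{- \frac{209}{3}} + 0 = 107 \left(- \frac{3}{209}\right) + 0 = - \frac{321}{209} + 0 = - \frac{321}{209}$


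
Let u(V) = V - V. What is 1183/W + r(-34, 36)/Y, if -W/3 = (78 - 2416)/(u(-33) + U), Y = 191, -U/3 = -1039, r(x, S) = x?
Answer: 33526525/63794 ≈ 525.54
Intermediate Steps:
u(V) = 0
U = 3117 (U = -3*(-1039) = 3117)
W = 2338/1039 (W = -3*(78 - 2416)/(0 + 3117) = -(-7014)/3117 = -3*(-2338/3117) = 2338/1039 ≈ 2.2502)
1183/W + r(-34, 36)/Y = 1183/(2338/1039) - 34/191 = 1183*(1039/2338) - 34*1/191 = 175591/334 - 34/191 = 33526525/63794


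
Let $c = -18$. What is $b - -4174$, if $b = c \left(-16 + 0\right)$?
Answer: $4462$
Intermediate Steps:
$b = 288$ ($b = - 18 \left(-16 + 0\right) = \left(-18\right) \left(-16\right) = 288$)
$b - -4174 = 288 - -4174 = 288 + 4174 = 4462$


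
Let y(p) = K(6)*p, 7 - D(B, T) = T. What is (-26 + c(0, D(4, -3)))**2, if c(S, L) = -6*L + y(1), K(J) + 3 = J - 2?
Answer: 7225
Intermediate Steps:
K(J) = -5 + J (K(J) = -3 + (J - 2) = -3 + (-2 + J) = -5 + J)
D(B, T) = 7 - T
y(p) = p (y(p) = (-5 + 6)*p = 1*p = p)
c(S, L) = 1 - 6*L (c(S, L) = -6*L + 1 = 1 - 6*L)
(-26 + c(0, D(4, -3)))**2 = (-26 + (1 - 6*(7 - 1*(-3))))**2 = (-26 + (1 - 6*(7 + 3)))**2 = (-26 + (1 - 6*10))**2 = (-26 + (1 - 60))**2 = (-26 - 59)**2 = (-85)**2 = 7225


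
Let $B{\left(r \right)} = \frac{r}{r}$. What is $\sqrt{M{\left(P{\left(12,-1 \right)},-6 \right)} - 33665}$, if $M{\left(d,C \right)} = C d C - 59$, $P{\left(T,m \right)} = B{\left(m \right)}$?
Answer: $2 i \sqrt{8422} \approx 183.54 i$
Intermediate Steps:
$B{\left(r \right)} = 1$
$P{\left(T,m \right)} = 1$
$M{\left(d,C \right)} = -59 + d C^{2}$ ($M{\left(d,C \right)} = d C^{2} - 59 = -59 + d C^{2}$)
$\sqrt{M{\left(P{\left(12,-1 \right)},-6 \right)} - 33665} = \sqrt{\left(-59 + 1 \left(-6\right)^{2}\right) - 33665} = \sqrt{\left(-59 + 1 \cdot 36\right) - 33665} = \sqrt{\left(-59 + 36\right) - 33665} = \sqrt{-23 - 33665} = \sqrt{-33688} = 2 i \sqrt{8422}$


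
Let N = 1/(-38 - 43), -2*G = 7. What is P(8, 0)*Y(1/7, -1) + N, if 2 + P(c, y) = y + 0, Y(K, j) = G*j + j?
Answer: -406/81 ≈ -5.0123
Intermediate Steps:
G = -7/2 (G = -1/2*7 = -7/2 ≈ -3.5000)
N = -1/81 (N = 1/(-81) = -1/81 ≈ -0.012346)
Y(K, j) = -5*j/2 (Y(K, j) = -7*j/2 + j = -5*j/2)
P(c, y) = -2 + y (P(c, y) = -2 + (y + 0) = -2 + y)
P(8, 0)*Y(1/7, -1) + N = (-2 + 0)*(-5/2*(-1)) - 1/81 = -2*5/2 - 1/81 = -5 - 1/81 = -406/81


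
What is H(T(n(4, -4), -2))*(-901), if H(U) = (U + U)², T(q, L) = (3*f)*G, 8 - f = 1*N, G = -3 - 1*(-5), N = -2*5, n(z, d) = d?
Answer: -42037056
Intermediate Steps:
N = -10
G = 2 (G = -3 + 5 = 2)
f = 18 (f = 8 - (-10) = 8 - 1*(-10) = 8 + 10 = 18)
T(q, L) = 108 (T(q, L) = (3*18)*2 = 54*2 = 108)
H(U) = 4*U² (H(U) = (2*U)² = 4*U²)
H(T(n(4, -4), -2))*(-901) = (4*108²)*(-901) = (4*11664)*(-901) = 46656*(-901) = -42037056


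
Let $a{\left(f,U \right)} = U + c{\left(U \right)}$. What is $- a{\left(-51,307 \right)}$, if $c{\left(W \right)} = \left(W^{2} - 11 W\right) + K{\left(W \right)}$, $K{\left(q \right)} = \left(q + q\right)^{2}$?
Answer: $-468175$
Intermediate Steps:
$K{\left(q \right)} = 4 q^{2}$ ($K{\left(q \right)} = \left(2 q\right)^{2} = 4 q^{2}$)
$c{\left(W \right)} = - 11 W + 5 W^{2}$ ($c{\left(W \right)} = \left(W^{2} - 11 W\right) + 4 W^{2} = - 11 W + 5 W^{2}$)
$a{\left(f,U \right)} = U + U \left(-11 + 5 U\right)$
$- a{\left(-51,307 \right)} = - 5 \cdot 307 \left(-2 + 307\right) = - 5 \cdot 307 \cdot 305 = \left(-1\right) 468175 = -468175$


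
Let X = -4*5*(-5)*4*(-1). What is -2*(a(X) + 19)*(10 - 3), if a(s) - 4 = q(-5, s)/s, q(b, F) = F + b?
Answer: -13447/40 ≈ -336.17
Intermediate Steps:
X = -400 (X = -(-100)*4*(-1) = -4*(-100)*(-1) = 400*(-1) = -400)
a(s) = 4 + (-5 + s)/s (a(s) = 4 + (s - 5)/s = 4 + (-5 + s)/s)
-2*(a(X) + 19)*(10 - 3) = -2*((5 - 5/(-400)) + 19)*(10 - 3) = -2*((5 - 5*(-1/400)) + 19)*7 = -2*((5 + 1/80) + 19)*7 = -2*(401/80 + 19)*7 = -1921*7/40 = -2*13447/80 = -13447/40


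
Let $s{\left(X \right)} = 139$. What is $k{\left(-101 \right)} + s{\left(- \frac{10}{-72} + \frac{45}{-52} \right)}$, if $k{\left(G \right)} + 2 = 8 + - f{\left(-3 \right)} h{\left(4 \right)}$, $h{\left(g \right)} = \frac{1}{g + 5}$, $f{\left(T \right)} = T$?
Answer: $\frac{436}{3} \approx 145.33$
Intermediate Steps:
$h{\left(g \right)} = \frac{1}{5 + g}$
$k{\left(G \right)} = \frac{19}{3}$ ($k{\left(G \right)} = -2 + \left(8 + \frac{\left(-1\right) \left(-3\right)}{5 + 4}\right) = -2 + \left(8 + \frac{3}{9}\right) = -2 + \left(8 + 3 \cdot \frac{1}{9}\right) = -2 + \left(8 + \frac{1}{3}\right) = -2 + \frac{25}{3} = \frac{19}{3}$)
$k{\left(-101 \right)} + s{\left(- \frac{10}{-72} + \frac{45}{-52} \right)} = \frac{19}{3} + 139 = \frac{436}{3}$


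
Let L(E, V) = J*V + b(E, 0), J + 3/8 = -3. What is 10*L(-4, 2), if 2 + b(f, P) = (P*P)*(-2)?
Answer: -175/2 ≈ -87.500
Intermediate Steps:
J = -27/8 (J = -3/8 - 3 = -27/8 ≈ -3.3750)
b(f, P) = -2 - 2*P² (b(f, P) = -2 + (P*P)*(-2) = -2 + P²*(-2) = -2 - 2*P²)
L(E, V) = -2 - 27*V/8 (L(E, V) = -27*V/8 + (-2 - 2*0²) = -27*V/8 + (-2 - 2*0) = -27*V/8 + (-2 + 0) = -27*V/8 - 2 = -2 - 27*V/8)
10*L(-4, 2) = 10*(-2 - 27/8*2) = 10*(-2 - 27/4) = 10*(-35/4) = -175/2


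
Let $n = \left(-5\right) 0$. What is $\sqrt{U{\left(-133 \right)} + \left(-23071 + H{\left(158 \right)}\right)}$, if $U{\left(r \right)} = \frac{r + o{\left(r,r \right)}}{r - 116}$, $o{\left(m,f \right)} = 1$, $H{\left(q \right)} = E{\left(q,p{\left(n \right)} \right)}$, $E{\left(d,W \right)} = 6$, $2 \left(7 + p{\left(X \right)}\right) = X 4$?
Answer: $\frac{i \sqrt{158891133}}{83} \approx 151.87 i$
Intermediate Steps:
$n = 0$
$p{\left(X \right)} = -7 + 2 X$ ($p{\left(X \right)} = -7 + \frac{X 4}{2} = -7 + \frac{4 X}{2} = -7 + 2 X$)
$H{\left(q \right)} = 6$
$U{\left(r \right)} = \frac{1 + r}{-116 + r}$ ($U{\left(r \right)} = \frac{r + 1}{r - 116} = \frac{1 + r}{-116 + r}$)
$\sqrt{U{\left(-133 \right)} + \left(-23071 + H{\left(158 \right)}\right)} = \sqrt{\frac{1 - 133}{-116 - 133} + \left(-23071 + 6\right)} = \sqrt{\frac{1}{-249} \left(-132\right) - 23065} = \sqrt{\left(- \frac{1}{249}\right) \left(-132\right) - 23065} = \sqrt{\frac{44}{83} - 23065} = \sqrt{- \frac{1914351}{83}} = \frac{i \sqrt{158891133}}{83}$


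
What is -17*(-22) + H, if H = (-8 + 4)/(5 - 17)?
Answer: 1123/3 ≈ 374.33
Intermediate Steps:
H = ⅓ (H = -4/(-12) = -4*(-1/12) = ⅓ ≈ 0.33333)
-17*(-22) + H = -17*(-22) + ⅓ = 374 + ⅓ = 1123/3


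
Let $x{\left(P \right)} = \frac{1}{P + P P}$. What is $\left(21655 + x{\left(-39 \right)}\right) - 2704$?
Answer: $\frac{28085383}{1482} \approx 18951.0$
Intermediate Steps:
$x{\left(P \right)} = \frac{1}{P + P^{2}}$
$\left(21655 + x{\left(-39 \right)}\right) - 2704 = \left(21655 + \frac{1}{\left(-39\right) \left(1 - 39\right)}\right) - 2704 = \left(21655 - \frac{1}{39 \left(-38\right)}\right) - 2704 = \left(21655 - - \frac{1}{1482}\right) - 2704 = \left(21655 + \frac{1}{1482}\right) - 2704 = \frac{32092711}{1482} - 2704 = \frac{28085383}{1482}$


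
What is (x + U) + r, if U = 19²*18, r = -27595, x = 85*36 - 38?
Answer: -18075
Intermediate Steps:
x = 3022 (x = 3060 - 38 = 3022)
U = 6498 (U = 361*18 = 6498)
(x + U) + r = (3022 + 6498) - 27595 = 9520 - 27595 = -18075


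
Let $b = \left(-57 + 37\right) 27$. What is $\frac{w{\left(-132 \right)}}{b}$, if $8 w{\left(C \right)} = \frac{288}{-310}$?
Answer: $\frac{1}{4650} \approx 0.00021505$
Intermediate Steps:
$w{\left(C \right)} = - \frac{18}{155}$ ($w{\left(C \right)} = \frac{288 \frac{1}{-310}}{8} = \frac{288 \left(- \frac{1}{310}\right)}{8} = \frac{1}{8} \left(- \frac{144}{155}\right) = - \frac{18}{155}$)
$b = -540$ ($b = \left(-20\right) 27 = -540$)
$\frac{w{\left(-132 \right)}}{b} = - \frac{18}{155 \left(-540\right)} = \left(- \frac{18}{155}\right) \left(- \frac{1}{540}\right) = \frac{1}{4650}$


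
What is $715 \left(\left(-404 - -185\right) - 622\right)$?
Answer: $-601315$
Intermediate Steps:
$715 \left(\left(-404 - -185\right) - 622\right) = 715 \left(\left(-404 + 185\right) - 622\right) = 715 \left(-219 - 622\right) = 715 \left(-841\right) = -601315$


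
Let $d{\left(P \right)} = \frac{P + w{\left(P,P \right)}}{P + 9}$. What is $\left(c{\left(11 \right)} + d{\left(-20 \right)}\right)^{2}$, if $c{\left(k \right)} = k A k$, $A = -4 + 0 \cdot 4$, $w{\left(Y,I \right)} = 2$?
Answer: $\frac{28153636}{121} \approx 2.3267 \cdot 10^{5}$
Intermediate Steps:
$A = -4$ ($A = -4 + 0 = -4$)
$d{\left(P \right)} = \frac{2 + P}{9 + P}$ ($d{\left(P \right)} = \frac{P + 2}{P + 9} = \frac{2 + P}{9 + P}$)
$c{\left(k \right)} = - 4 k^{2}$ ($c{\left(k \right)} = k \left(- 4 k\right) = - 4 k^{2}$)
$\left(c{\left(11 \right)} + d{\left(-20 \right)}\right)^{2} = \left(- 4 \cdot 11^{2} + \frac{2 - 20}{9 - 20}\right)^{2} = \left(\left(-4\right) 121 + \frac{1}{-11} \left(-18\right)\right)^{2} = \left(-484 - - \frac{18}{11}\right)^{2} = \left(-484 + \frac{18}{11}\right)^{2} = \left(- \frac{5306}{11}\right)^{2} = \frac{28153636}{121}$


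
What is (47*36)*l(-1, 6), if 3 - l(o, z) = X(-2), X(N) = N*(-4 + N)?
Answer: -15228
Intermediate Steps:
l(o, z) = -9 (l(o, z) = 3 - (-2)*(-4 - 2) = 3 - (-2)*(-6) = 3 - 1*12 = 3 - 12 = -9)
(47*36)*l(-1, 6) = (47*36)*(-9) = 1692*(-9) = -15228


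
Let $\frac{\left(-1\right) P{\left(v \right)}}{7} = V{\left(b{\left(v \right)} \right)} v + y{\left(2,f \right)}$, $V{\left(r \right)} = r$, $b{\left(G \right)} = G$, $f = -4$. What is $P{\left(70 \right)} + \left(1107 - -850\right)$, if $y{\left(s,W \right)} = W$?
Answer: $-32315$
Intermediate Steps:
$P{\left(v \right)} = 28 - 7 v^{2}$ ($P{\left(v \right)} = - 7 \left(v v - 4\right) = - 7 \left(v^{2} - 4\right) = - 7 \left(-4 + v^{2}\right) = 28 - 7 v^{2}$)
$P{\left(70 \right)} + \left(1107 - -850\right) = \left(28 - 7 \cdot 70^{2}\right) + \left(1107 - -850\right) = \left(28 - 34300\right) + \left(1107 + 850\right) = \left(28 - 34300\right) + 1957 = -34272 + 1957 = -32315$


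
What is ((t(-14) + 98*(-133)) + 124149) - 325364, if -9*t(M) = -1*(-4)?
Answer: -1928245/9 ≈ -2.1425e+5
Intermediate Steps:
t(M) = -4/9 (t(M) = -(-1)*(-4)/9 = -⅑*4 = -4/9)
((t(-14) + 98*(-133)) + 124149) - 325364 = ((-4/9 + 98*(-133)) + 124149) - 325364 = ((-4/9 - 13034) + 124149) - 325364 = (-117310/9 + 124149) - 325364 = 1000031/9 - 325364 = -1928245/9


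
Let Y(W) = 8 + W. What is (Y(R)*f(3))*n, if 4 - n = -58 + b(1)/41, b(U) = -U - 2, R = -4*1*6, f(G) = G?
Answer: -122160/41 ≈ -2979.5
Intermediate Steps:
R = -24 (R = -4*6 = -24)
b(U) = -2 - U
n = 2545/41 (n = 4 - (-58 + (-2 - 1*1)/41) = 4 - (-58 + (-2 - 1)*(1/41)) = 4 - (-58 - 3*1/41) = 4 - (-58 - 3/41) = 4 - 1*(-2381/41) = 4 + 2381/41 = 2545/41 ≈ 62.073)
(Y(R)*f(3))*n = ((8 - 24)*3)*(2545/41) = -16*3*(2545/41) = -48*2545/41 = -122160/41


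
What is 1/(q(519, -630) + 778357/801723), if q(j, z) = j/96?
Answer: 25655136/163605503 ≈ 0.15681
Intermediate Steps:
q(j, z) = j/96 (q(j, z) = j*(1/96) = j/96)
1/(q(519, -630) + 778357/801723) = 1/((1/96)*519 + 778357/801723) = 1/(173/32 + 778357*(1/801723)) = 1/(173/32 + 778357/801723) = 1/(163605503/25655136) = 25655136/163605503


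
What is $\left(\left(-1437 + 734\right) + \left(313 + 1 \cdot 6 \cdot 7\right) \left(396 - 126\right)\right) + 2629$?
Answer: $97776$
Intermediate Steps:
$\left(\left(-1437 + 734\right) + \left(313 + 1 \cdot 6 \cdot 7\right) \left(396 - 126\right)\right) + 2629 = \left(-703 + \left(313 + 6 \cdot 7\right) 270\right) + 2629 = \left(-703 + \left(313 + 42\right) 270\right) + 2629 = \left(-703 + 355 \cdot 270\right) + 2629 = \left(-703 + 95850\right) + 2629 = 95147 + 2629 = 97776$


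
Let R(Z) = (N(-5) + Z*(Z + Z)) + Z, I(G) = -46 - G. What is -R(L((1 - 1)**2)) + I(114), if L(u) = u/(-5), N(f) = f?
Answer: -155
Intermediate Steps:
L(u) = -u/5 (L(u) = u*(-1/5) = -u/5)
R(Z) = -5 + Z + 2*Z**2 (R(Z) = (-5 + Z*(Z + Z)) + Z = (-5 + Z*(2*Z)) + Z = (-5 + 2*Z**2) + Z = -5 + Z + 2*Z**2)
-R(L((1 - 1)**2)) + I(114) = -(-5 - (1 - 1)**2/5 + 2*(-(1 - 1)**2/5)**2) + (-46 - 1*114) = -(-5 - 1/5*0**2 + 2*(-1/5*0**2)**2) + (-46 - 114) = -(-5 - 1/5*0 + 2*(-1/5*0)**2) - 160 = -(-5 + 0 + 2*0**2) - 160 = -(-5 + 0 + 2*0) - 160 = -(-5 + 0 + 0) - 160 = -1*(-5) - 160 = 5 - 160 = -155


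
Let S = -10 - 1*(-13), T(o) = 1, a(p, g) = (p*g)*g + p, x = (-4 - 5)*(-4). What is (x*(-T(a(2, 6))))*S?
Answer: -108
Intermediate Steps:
x = 36 (x = -9*(-4) = 36)
a(p, g) = p + p*g**2 (a(p, g) = (g*p)*g + p = p*g**2 + p = p + p*g**2)
S = 3 (S = -10 + 13 = 3)
(x*(-T(a(2, 6))))*S = (36*(-1*1))*3 = (36*(-1))*3 = -36*3 = -108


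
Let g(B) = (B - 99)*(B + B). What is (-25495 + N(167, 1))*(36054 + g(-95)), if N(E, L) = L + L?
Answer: -1858796602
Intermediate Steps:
N(E, L) = 2*L
g(B) = 2*B*(-99 + B) (g(B) = (-99 + B)*(2*B) = 2*B*(-99 + B))
(-25495 + N(167, 1))*(36054 + g(-95)) = (-25495 + 2*1)*(36054 + 2*(-95)*(-99 - 95)) = (-25495 + 2)*(36054 + 2*(-95)*(-194)) = -25493*(36054 + 36860) = -25493*72914 = -1858796602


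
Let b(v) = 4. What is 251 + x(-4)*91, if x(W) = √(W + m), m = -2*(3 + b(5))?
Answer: 251 + 273*I*√2 ≈ 251.0 + 386.08*I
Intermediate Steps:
m = -14 (m = -2*(3 + 4) = -2*7 = -14)
x(W) = √(-14 + W) (x(W) = √(W - 14) = √(-14 + W))
251 + x(-4)*91 = 251 + √(-14 - 4)*91 = 251 + √(-18)*91 = 251 + (3*I*√2)*91 = 251 + 273*I*√2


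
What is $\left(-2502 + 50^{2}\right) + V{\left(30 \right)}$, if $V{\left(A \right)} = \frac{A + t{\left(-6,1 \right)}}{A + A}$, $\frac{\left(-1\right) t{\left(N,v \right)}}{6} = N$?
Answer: $- \frac{9}{10} \approx -0.9$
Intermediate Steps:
$t{\left(N,v \right)} = - 6 N$
$V{\left(A \right)} = \frac{36 + A}{2 A}$ ($V{\left(A \right)} = \frac{A - -36}{A + A} = \frac{A + 36}{2 A} = \left(36 + A\right) \frac{1}{2 A} = \frac{36 + A}{2 A}$)
$\left(-2502 + 50^{2}\right) + V{\left(30 \right)} = \left(-2502 + 50^{2}\right) + \frac{36 + 30}{2 \cdot 30} = \left(-2502 + 2500\right) + \frac{1}{2} \cdot \frac{1}{30} \cdot 66 = -2 + \frac{11}{10} = - \frac{9}{10}$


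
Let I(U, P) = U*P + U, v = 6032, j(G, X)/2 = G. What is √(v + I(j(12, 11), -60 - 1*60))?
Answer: 2*√794 ≈ 56.356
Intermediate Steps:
j(G, X) = 2*G
I(U, P) = U + P*U (I(U, P) = P*U + U = U + P*U)
√(v + I(j(12, 11), -60 - 1*60)) = √(6032 + (2*12)*(1 + (-60 - 1*60))) = √(6032 + 24*(1 + (-60 - 60))) = √(6032 + 24*(1 - 120)) = √(6032 + 24*(-119)) = √(6032 - 2856) = √3176 = 2*√794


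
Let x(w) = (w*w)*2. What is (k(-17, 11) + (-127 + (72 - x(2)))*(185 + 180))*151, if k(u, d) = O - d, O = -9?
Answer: -3475265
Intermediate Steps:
x(w) = 2*w² (x(w) = w²*2 = 2*w²)
k(u, d) = -9 - d
(k(-17, 11) + (-127 + (72 - x(2)))*(185 + 180))*151 = ((-9 - 1*11) + (-127 + (72 - 2*2²))*(185 + 180))*151 = ((-9 - 11) + (-127 + (72 - 2*4))*365)*151 = (-20 + (-127 + (72 - 1*8))*365)*151 = (-20 + (-127 + (72 - 8))*365)*151 = (-20 + (-127 + 64)*365)*151 = (-20 - 63*365)*151 = (-20 - 22995)*151 = -23015*151 = -3475265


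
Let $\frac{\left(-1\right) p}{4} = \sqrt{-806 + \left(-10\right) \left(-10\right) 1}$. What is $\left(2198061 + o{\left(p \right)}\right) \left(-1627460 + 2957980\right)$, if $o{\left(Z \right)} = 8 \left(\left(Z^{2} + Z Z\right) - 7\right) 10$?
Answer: $519090403320$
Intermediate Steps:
$p = - 4 i \sqrt{706}$ ($p = - 4 \sqrt{-806 + \left(-10\right) \left(-10\right) 1} = - 4 \sqrt{-806 + 100 \cdot 1} = - 4 \sqrt{-806 + 100} = - 4 \sqrt{-706} = - 4 i \sqrt{706} \approx - 106.28 i$)
$o{\left(Z \right)} = -560 + 160 Z^{2}$ ($o{\left(Z \right)} = 8 \left(\left(Z^{2} + Z^{2}\right) - 7\right) 10 = 8 \left(2 Z^{2} - 7\right) 10 = 8 \left(-7 + 2 Z^{2}\right) 10 = \left(-56 + 16 Z^{2}\right) 10 = -560 + 160 Z^{2}$)
$\left(2198061 + o{\left(p \right)}\right) \left(-1627460 + 2957980\right) = \left(2198061 + \left(-560 + 160 \left(- 4 i \sqrt{706}\right)^{2}\right)\right) \left(-1627460 + 2957980\right) = \left(2198061 + \left(-560 + 160 \left(-11296\right)\right)\right) 1330520 = \left(2198061 - 1807920\right) 1330520 = 390141 \cdot 1330520 = 519090403320$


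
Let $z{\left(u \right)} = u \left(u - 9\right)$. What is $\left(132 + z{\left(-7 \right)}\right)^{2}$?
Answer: $59536$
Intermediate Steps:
$z{\left(u \right)} = u \left(-9 + u\right)$
$\left(132 + z{\left(-7 \right)}\right)^{2} = \left(132 - 7 \left(-9 - 7\right)\right)^{2} = \left(132 - -112\right)^{2} = \left(132 + 112\right)^{2} = 244^{2} = 59536$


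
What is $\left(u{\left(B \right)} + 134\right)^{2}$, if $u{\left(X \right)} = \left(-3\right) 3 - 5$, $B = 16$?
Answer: $14400$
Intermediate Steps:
$u{\left(X \right)} = -14$ ($u{\left(X \right)} = -9 - 5 = -14$)
$\left(u{\left(B \right)} + 134\right)^{2} = \left(-14 + 134\right)^{2} = 120^{2} = 14400$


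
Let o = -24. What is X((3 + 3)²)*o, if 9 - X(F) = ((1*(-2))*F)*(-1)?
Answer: 1512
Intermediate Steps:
X(F) = 9 - 2*F (X(F) = 9 - (1*(-2))*F*(-1) = 9 - (-2*F)*(-1) = 9 - 2*F)
X((3 + 3)²)*o = (9 - 2*(3 + 3)²)*(-24) = (9 - 2*6²)*(-24) = (9 - 2*36)*(-24) = (9 - 72)*(-24) = -63*(-24) = 1512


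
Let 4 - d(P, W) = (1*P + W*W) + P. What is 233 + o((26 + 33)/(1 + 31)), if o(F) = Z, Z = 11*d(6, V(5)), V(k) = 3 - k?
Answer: 101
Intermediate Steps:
d(P, W) = 4 - W**2 - 2*P (d(P, W) = 4 - ((1*P + W*W) + P) = 4 - ((P + W**2) + P) = 4 - (W**2 + 2*P) = 4 + (-W**2 - 2*P) = 4 - W**2 - 2*P)
Z = -132 (Z = 11*(4 - (3 - 1*5)**2 - 2*6) = 11*(4 - (3 - 5)**2 - 12) = 11*(4 - 1*(-2)**2 - 12) = 11*(4 - 1*4 - 12) = 11*(4 - 4 - 12) = 11*(-12) = -132)
o(F) = -132
233 + o((26 + 33)/(1 + 31)) = 233 - 132 = 101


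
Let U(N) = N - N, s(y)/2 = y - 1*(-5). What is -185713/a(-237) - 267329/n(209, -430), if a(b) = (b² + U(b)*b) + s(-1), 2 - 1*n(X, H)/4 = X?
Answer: 58750873/183852 ≈ 319.56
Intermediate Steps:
s(y) = 10 + 2*y (s(y) = 2*(y - 1*(-5)) = 2*(y + 5) = 2*(5 + y) = 10 + 2*y)
n(X, H) = 8 - 4*X
U(N) = 0
a(b) = 8 + b² (a(b) = (b² + 0*b) + (10 + 2*(-1)) = (b² + 0) + (10 - 2) = b² + 8 = 8 + b²)
-185713/a(-237) - 267329/n(209, -430) = -185713/(8 + (-237)²) - 267329/(8 - 4*209) = -185713/(8 + 56169) - 267329/(8 - 836) = -185713/56177 - 267329/(-828) = -185713*1/56177 - 267329*(-1/828) = -16883/5107 + 11623/36 = 58750873/183852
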